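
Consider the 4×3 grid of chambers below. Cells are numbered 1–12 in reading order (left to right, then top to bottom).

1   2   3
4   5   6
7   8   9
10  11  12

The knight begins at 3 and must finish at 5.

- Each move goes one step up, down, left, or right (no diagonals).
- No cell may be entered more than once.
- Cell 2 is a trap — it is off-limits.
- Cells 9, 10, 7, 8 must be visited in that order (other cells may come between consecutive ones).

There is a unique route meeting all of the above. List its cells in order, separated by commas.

The waypoints must appear in the order 9, 10, 7, 8, with no cell reused.
Route from 3: 3× down (reaching 12), 2× left (reaching 10), up to 7, right to 8, up to 5 — 8 moves in all.
Check: order respected (9 at step 2, 10 at step 5, 7 at step 6, 8 at step 7).

3, 6, 9, 12, 11, 10, 7, 8, 5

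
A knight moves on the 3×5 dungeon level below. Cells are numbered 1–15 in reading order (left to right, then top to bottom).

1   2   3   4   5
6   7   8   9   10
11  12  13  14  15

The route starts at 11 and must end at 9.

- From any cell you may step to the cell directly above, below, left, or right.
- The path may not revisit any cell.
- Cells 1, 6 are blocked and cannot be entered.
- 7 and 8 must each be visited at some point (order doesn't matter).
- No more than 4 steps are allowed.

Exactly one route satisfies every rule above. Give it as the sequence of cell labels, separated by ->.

Any route must reach 7 and 8 and still end at 9 within 4 moves, so the order of the required stops is forced.
Route from 11: right 1 to 12, up 1 to 7, right 2 to 9 — 4 moves in all.
Check: all required cells visited; 4 ≤ 4 moves.

11 -> 12 -> 7 -> 8 -> 9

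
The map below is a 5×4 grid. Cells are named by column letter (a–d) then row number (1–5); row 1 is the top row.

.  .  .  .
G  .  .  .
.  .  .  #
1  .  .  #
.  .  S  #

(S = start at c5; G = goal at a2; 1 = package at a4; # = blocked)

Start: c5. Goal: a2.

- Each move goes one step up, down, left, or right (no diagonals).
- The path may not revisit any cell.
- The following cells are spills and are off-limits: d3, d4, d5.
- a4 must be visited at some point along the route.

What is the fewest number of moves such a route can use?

5

Any route passes through a4 somewhere between c5 and a2. Summing Manhattan distances along the two legs (c5 → a4 → a2) gives a lower bound of 3 + 2 = 5 moves.
A route of 5 moves achieves this: c5 → c4 → b4 → a4 → a3 → a2.
Since 5 matches the lower bound, it is optimal.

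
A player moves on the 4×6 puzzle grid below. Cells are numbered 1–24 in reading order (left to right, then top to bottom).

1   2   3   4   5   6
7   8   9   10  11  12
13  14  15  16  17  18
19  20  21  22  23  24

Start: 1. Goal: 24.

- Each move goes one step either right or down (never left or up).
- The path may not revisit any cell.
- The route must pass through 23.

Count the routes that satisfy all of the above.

35

A right/down-only route from 1 to 24 makes exactly 3 down-moves and 5 right-moves in some order.
With no other constraints that would be C(8,3) = 56 routes.
Split at 23 and multiply the segment counts: 1→23: 35; 23→24: 1; product = 35.
That gives 35 routes.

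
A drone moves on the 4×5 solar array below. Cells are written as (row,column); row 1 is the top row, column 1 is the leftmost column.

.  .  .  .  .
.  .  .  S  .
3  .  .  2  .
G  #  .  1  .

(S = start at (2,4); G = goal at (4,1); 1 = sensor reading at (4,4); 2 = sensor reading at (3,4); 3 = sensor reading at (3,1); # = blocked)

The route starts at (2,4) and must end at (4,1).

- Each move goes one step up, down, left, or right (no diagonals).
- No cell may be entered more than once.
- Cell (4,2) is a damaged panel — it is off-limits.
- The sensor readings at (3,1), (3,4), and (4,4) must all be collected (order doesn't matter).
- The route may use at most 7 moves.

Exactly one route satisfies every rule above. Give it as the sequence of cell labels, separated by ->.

(2,4) -> (3,4) -> (4,4) -> (4,3) -> (3,3) -> (3,2) -> (3,1) -> (4,1)

Any route must reach (3,1), (3,4), and (4,4) and still end at (4,1) within 7 moves, so the order of the required stops is forced.
Route from (2,4): 2× down (reaching (4,4)), left to (4,3), up to (3,3), 2× left (reaching (3,1)), down to (4,1) — 7 moves in all.
Check: all required cells visited; 7 ≤ 7 moves.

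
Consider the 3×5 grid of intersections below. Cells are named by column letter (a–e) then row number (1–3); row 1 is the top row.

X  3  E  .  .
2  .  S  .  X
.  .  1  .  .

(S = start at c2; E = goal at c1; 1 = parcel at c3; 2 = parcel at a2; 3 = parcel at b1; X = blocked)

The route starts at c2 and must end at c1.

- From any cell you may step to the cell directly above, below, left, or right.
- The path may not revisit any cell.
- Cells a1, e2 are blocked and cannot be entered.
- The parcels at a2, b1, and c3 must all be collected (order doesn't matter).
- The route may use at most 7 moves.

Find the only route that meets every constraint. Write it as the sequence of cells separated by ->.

c2 -> c3 -> b3 -> a3 -> a2 -> b2 -> b1 -> c1

The budget equals the shortest possible length, so every move has to be on a shortest route through the required cells.
Route from c2: down to c3, 2× left (reaching a3), up to a2, right to b2, up to b1, right to c1 — 7 moves in all.
Check: all required cells visited; 7 ≤ 7 moves.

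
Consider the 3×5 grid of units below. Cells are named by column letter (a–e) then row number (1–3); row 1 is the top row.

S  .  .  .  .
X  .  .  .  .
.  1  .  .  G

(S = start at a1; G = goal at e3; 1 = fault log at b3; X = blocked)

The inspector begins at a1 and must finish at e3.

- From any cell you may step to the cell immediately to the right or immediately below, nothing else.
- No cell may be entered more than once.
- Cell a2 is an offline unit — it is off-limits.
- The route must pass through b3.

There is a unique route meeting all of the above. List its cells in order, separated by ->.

a1 -> b1 -> b2 -> b3 -> c3 -> d3 -> e3

Moves only go right or down, so the column and row indices never decrease.
Route from a1: right 1 to b1, down 2 to b3, right 3 to e3 — 6 moves in all.
Check: all required cells visited.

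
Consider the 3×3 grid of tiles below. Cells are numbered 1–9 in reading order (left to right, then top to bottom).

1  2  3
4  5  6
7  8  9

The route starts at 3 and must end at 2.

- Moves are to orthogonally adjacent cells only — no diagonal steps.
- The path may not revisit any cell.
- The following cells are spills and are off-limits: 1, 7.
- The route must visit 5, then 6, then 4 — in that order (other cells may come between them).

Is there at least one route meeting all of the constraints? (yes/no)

4 must be visited but has only one open neighbour (5), and it is neither the start nor the goal — the route would have to enter and leave through 5, re-entering it.

no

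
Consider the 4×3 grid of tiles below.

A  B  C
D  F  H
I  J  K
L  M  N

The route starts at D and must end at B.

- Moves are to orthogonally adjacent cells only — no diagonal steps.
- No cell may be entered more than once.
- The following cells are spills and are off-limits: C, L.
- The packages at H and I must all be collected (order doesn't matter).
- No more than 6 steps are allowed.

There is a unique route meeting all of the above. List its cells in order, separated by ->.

D -> I -> J -> K -> H -> F -> B

The 6-move cap with required stops at H, I leaves no slack for detours.
Route from D: down 1 to I, right 2 to K, up 1 to H, left 1 to F, up 1 to B — 6 moves in all.
Check: all required cells visited; 6 ≤ 6 moves.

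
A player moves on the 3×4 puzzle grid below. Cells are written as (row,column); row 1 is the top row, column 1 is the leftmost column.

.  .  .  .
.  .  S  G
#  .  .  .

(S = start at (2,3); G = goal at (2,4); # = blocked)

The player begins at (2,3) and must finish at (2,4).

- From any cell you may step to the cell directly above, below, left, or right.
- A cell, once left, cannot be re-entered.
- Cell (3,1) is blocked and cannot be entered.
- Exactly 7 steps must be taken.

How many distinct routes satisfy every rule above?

3

Need simple routes of exactly 7 moves from (2,3) to (2,4) (Manhattan distance 1, so 3 moves are spent on a detour and 3 undoing it).
Enumerating: (2,3) (1,3) (1,2) (2,2) (3,2) (3,3) (3,4) (2,4) | (2,3) (3,3) (3,2) (2,2) (1,2) (1,3) (1,4) (2,4) | (2,3) (2,2) (2,1) (1,1) (1,2) (1,3) (1,4) (2,4).
That gives 3 routes.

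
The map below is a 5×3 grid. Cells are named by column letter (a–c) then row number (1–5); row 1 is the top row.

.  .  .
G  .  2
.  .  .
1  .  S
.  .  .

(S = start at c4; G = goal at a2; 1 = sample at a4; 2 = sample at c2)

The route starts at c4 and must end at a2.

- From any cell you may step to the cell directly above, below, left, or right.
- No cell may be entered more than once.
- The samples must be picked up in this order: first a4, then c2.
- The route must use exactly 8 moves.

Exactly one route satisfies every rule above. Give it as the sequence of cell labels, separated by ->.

The waypoints must appear in the order a4, c2, with no cell reused.
Route from c4: left 2 to a4, up 1 to a3, right 2 to c3, up 1 to c2, left 2 to a2 — 8 moves in all.
Check: order respected (1 at step 2, 2 at step 6); 8 moves as required.

c4 -> b4 -> a4 -> a3 -> b3 -> c3 -> c2 -> b2 -> a2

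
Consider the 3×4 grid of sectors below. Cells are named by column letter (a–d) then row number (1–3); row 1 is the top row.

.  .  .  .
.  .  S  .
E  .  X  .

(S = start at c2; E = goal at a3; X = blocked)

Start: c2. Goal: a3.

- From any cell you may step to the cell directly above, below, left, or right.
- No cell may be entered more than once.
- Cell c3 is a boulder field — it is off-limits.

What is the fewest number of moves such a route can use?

The Manhattan distance from c2 to a3 is |2−3| + |3−1| = 3, so at least 3 moves are needed.
A route of 3 moves achieves this: c2 → b2 → b3 → a3.
Since 3 matches the lower bound, it is optimal.

3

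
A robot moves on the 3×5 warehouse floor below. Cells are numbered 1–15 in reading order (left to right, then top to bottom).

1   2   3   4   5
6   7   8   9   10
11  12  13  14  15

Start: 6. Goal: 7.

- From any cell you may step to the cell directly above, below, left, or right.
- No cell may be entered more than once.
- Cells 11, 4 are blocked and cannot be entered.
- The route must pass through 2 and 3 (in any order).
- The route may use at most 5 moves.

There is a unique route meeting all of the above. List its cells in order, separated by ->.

6 -> 1 -> 2 -> 3 -> 8 -> 7

Any route must reach 2 and 3 and still end at 7 within 5 moves, so the order of the required stops is forced.
Route from 6: up 1 to 1, right 2 to 3, down 1 to 8, left 1 to 7 — 5 moves in all.
Check: all required cells visited; 5 ≤ 5 moves.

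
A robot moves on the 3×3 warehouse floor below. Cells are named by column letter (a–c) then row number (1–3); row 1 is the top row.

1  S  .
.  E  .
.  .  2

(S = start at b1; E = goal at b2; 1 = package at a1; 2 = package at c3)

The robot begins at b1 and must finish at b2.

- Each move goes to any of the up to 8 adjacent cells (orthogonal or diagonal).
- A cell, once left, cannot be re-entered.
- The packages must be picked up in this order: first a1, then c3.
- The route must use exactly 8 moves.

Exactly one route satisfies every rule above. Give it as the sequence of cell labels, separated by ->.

The waypoints must appear in the order a1, c3, with no cell reused.
Route from b1: left to a1, 2× down (reaching a3), 2× right (reaching c3), 2× up (reaching c1), down-left to b2 — 8 moves in all.
Check: order respected (1 at step 1, 2 at step 5); 8 moves as required.

b1 -> a1 -> a2 -> a3 -> b3 -> c3 -> c2 -> c1 -> b2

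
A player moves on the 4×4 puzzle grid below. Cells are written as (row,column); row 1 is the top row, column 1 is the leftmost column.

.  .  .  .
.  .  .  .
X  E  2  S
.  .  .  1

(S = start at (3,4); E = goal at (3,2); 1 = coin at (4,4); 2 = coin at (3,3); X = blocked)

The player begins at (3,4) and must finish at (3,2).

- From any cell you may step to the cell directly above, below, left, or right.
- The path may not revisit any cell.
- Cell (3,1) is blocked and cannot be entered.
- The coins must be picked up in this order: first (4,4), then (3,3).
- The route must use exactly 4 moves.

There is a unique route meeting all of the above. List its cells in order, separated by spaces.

The waypoints must appear in the order (4,4), (3,3), with no cell reused.
Route from (3,4): down to (4,4), left to (4,3), up to (3,3), left to (3,2) — 4 moves in all.
Check: order respected (1 at step 1, 2 at step 3); 4 moves as required.

(3,4) (4,4) (4,3) (3,3) (3,2)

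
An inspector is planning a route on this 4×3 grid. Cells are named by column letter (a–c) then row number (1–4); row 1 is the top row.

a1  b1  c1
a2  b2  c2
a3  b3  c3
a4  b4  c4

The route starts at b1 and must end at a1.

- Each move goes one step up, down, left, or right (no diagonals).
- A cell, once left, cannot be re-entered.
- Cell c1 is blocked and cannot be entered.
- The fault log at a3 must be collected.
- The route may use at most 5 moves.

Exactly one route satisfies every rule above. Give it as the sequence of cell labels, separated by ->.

The 5-move cap with required stops at a3 leaves no slack for detours.
Route from b1: down 2 to b3, left 1 to a3, up 2 to a1 — 5 moves in all.
Check: all required cells visited; 5 ≤ 5 moves.

b1 -> b2 -> b3 -> a3 -> a2 -> a1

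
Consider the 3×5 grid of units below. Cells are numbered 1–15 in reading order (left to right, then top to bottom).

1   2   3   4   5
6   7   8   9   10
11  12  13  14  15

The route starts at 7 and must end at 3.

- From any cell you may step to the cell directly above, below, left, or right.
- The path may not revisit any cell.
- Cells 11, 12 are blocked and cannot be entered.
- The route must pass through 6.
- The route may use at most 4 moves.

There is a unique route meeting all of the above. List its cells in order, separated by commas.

7, 6, 1, 2, 3

The 4-move cap with required stops at 6 leaves no slack for detours.
Route from 7: left 1 to 6, up 1 to 1, right 2 to 3 — 4 moves in all.
Check: all required cells visited; 4 ≤ 4 moves.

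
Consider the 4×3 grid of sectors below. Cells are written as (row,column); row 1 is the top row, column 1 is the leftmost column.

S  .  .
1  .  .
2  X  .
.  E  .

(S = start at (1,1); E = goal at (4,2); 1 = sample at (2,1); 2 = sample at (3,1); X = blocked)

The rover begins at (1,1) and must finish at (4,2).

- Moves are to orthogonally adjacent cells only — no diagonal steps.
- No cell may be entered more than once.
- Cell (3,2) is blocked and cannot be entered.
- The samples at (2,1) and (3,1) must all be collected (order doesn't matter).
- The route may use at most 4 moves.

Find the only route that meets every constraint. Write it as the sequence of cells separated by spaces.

(1,1) (2,1) (3,1) (4,1) (4,2)

The budget equals the shortest possible length, so every move has to be on a shortest route through the required cells.
Route from (1,1): down 3 to (4,1), right 1 to (4,2) — 4 moves in all.
Check: all required cells visited; 4 ≤ 4 moves.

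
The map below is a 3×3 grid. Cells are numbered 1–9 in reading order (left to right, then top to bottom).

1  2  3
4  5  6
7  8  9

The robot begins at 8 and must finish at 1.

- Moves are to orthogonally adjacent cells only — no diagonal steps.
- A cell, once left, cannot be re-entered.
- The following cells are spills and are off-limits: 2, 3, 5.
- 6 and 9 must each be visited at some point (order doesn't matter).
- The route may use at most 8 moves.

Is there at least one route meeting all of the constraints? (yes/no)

no

6 must be visited but has only one open neighbour (9), and it is neither the start nor the goal — the route would have to enter and leave through 9, re-entering it.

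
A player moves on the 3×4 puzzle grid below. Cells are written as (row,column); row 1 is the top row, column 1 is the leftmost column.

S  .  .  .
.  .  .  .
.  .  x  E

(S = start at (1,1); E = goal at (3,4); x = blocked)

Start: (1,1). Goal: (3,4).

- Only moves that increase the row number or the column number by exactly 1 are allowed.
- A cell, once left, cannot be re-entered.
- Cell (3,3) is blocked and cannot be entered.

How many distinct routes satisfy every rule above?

4

A right/down-only route from (1,1) to (3,4) makes exactly 2 down-moves and 3 right-moves in some order.
With no other constraints that would be C(5,2) = 10 routes.
Subtract routes through each blocked cell (inclusion–exclusion for overlaps): − through (3,3): 6 → 4.
That gives 4 routes.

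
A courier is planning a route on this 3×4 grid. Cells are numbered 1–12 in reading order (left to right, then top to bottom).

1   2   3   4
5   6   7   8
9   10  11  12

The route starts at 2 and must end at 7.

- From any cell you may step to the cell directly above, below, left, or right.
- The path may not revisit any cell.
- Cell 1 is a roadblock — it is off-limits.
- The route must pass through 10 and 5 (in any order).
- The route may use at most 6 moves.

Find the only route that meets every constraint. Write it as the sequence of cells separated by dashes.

The 6-move cap with required stops at 10, 5 leaves no slack for detours.
Route from 2: down to 6, left to 5, down to 9, 2× right (reaching 11), up to 7 — 6 moves in all.
Check: all required cells visited; 6 ≤ 6 moves.

2 - 6 - 5 - 9 - 10 - 11 - 7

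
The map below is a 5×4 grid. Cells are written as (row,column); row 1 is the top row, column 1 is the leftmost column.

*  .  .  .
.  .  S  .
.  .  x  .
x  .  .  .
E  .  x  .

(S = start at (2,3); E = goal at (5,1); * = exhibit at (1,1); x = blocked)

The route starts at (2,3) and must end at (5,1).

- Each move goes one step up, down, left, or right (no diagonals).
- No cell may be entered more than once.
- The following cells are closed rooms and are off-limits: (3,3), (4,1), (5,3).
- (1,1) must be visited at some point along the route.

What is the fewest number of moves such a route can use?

Any route passes through (1,1) somewhere between (2,3) and (5,1). Summing Manhattan distances along the two legs ((2,3) → (1,1) → (5,1)) gives a lower bound of 3 + 4 = 7 moves.
That bound ignores the blocked cells. Measuring each leg by the fewest moves that actually steer around them ((2,3)→(1,1): 3; (1,1)→(5,1): 6) raises the lower bound to 9.
A route of 9 moves exists: (2,3) → (1,3) → (1,2) → (1,1) → (2,1) → (3,1) → (3,2) → (4,2) → (5,2) → (5,1).
Since 9 matches that lower bound, it is optimal.

9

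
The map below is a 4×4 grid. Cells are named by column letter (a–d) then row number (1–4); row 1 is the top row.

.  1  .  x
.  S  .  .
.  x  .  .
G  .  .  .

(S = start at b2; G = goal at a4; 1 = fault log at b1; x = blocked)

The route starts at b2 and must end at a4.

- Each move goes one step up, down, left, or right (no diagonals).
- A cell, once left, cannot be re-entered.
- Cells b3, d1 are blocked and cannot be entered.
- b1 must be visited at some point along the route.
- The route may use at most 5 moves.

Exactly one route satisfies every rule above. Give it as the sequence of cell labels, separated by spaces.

Any route must reach b1 and still end at a4 within 5 moves, so the order of the required stops is forced.
Route from b2: up to b1, left to a1, 3× down (reaching a4) — 5 moves in all.
Check: all required cells visited; 5 ≤ 5 moves.

b2 b1 a1 a2 a3 a4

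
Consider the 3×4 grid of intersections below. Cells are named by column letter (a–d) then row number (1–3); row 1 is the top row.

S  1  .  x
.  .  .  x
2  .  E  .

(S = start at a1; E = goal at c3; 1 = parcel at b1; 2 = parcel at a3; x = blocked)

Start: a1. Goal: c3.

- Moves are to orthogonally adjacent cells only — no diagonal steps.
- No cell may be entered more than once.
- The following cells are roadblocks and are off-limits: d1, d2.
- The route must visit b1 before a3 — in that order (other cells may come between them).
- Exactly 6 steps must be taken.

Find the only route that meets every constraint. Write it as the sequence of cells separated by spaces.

a1 b1 b2 a2 a3 b3 c3

The waypoints must appear in the order b1, a3, with no cell reused.
Route from a1: right to b1, down to b2, left to a2, down to a3, 2× right (reaching c3) — 6 moves in all.
Check: order respected (1 at step 1, 2 at step 4); 6 moves as required.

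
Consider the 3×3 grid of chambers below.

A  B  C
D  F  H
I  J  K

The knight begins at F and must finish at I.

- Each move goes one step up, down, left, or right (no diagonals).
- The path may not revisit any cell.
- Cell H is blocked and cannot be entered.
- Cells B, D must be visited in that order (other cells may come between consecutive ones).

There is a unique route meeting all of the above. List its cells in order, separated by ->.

The waypoints must appear in the order B, D, with no cell reused.
Route from F: up 1 to B, left 1 to A, down 2 to I — 4 moves in all.
Check: order respected (B at step 1, D at step 3).

F -> B -> A -> D -> I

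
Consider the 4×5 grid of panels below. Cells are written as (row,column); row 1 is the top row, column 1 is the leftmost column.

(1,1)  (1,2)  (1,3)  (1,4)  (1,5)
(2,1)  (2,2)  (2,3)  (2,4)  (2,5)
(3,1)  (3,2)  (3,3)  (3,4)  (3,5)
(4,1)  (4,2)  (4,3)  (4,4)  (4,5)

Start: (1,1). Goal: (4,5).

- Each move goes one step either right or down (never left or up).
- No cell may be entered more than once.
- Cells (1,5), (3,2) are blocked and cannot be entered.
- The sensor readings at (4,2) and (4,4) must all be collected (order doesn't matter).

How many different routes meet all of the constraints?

A right/down-only route from (1,1) to (4,5) makes exactly 3 down-moves and 4 right-moves in some order.
With no other constraints that would be C(7,3) = 35 routes.
A monotone route can only reach the required cells in the order (4,2), (4,4), so split there and multiply the segment counts (each segment already excludes blocked cells): (1,1)→(4,2): 1; (4,2)→(4,4): 1; (4,4)→(4,5): 1; product = 1.
That gives 1 route.

1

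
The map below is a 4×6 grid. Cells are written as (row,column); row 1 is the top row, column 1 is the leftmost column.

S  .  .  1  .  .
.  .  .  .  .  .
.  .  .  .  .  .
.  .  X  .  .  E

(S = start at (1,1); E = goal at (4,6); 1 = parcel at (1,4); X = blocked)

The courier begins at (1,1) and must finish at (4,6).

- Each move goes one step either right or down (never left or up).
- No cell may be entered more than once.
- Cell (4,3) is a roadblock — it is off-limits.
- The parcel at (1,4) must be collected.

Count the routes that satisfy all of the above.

10

A right/down-only route from (1,1) to (4,6) makes exactly 3 down-moves and 5 right-moves in some order.
With no other constraints that would be C(8,3) = 56 routes.
Split at (1,4) and multiply the segment counts (each segment already excludes blocked cells): (1,1)→(1,4): 1; (1,4)→(4,6): 10; product = 10.
That gives 10 routes.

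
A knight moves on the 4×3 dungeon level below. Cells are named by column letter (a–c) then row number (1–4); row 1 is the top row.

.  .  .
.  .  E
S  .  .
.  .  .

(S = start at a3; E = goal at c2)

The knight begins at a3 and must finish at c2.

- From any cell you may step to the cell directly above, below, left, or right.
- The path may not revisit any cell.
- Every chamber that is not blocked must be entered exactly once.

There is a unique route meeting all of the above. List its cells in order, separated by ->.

a3 -> a4 -> b4 -> c4 -> c3 -> b3 -> b2 -> a2 -> a1 -> b1 -> c1 -> c2

Need to visit all 12 open cells exactly once, starting at a3 and ending at c2.
Cell c1 has only two open neighbours (c2 and b1), so the path must pass straight through it: one of those is the cell it's entered from and the other is where it exits.
Route from a3: down to a4, 2× right (reaching c4), up to c3, left to b3, up to b2, left to a2, up to a1, 2× right (reaching c1), down to c2 — 11 moves in all.
Check: all 12 open cells covered.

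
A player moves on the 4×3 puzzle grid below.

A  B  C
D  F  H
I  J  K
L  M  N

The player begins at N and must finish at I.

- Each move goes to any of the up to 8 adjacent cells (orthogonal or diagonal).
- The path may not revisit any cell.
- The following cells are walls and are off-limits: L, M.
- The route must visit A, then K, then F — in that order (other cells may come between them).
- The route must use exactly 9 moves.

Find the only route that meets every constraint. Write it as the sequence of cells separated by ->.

The waypoints must appear in the order A, K, F, with no cell reused.
Route from N: 2× up-left (reaching D), up to A, 2× right (reaching C), 2× down (reaching K), up-left to F, down-left to I — 9 moves in all.
Check: order respected (A at step 3, K at step 7, F at step 8); 9 moves as required.

N -> J -> D -> A -> B -> C -> H -> K -> F -> I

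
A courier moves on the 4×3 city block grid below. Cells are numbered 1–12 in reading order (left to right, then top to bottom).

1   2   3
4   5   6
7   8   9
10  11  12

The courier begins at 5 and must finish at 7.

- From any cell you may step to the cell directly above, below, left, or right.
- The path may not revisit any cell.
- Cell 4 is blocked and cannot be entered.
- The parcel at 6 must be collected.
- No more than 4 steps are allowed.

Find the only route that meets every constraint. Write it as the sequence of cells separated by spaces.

5 6 9 8 7

Any route must reach 6 and still end at 7 within 4 moves, so the order of the required stops is forced.
Route from 5: right 1 to 6, down 1 to 9, left 2 to 7 — 4 moves in all.
Check: all required cells visited; 4 ≤ 4 moves.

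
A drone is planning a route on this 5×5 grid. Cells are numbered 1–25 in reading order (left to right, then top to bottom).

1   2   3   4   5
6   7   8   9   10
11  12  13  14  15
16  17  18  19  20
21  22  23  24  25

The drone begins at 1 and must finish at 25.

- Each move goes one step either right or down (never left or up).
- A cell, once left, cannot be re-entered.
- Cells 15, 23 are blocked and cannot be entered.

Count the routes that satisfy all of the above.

40

A right/down-only route from 1 to 25 makes exactly 4 down-moves and 4 right-moves in some order.
With no other constraints that would be C(8,4) = 70 routes.
Subtract routes through each blocked cell (inclusion–exclusion for overlaps): − through 15: 15 − through 23: 15 → 40.
That gives 40 routes.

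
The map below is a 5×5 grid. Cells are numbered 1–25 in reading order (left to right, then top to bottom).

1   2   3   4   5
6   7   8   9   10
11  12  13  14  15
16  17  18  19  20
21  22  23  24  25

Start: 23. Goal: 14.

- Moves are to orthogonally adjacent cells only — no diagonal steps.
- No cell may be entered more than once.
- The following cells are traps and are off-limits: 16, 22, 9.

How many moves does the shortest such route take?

The Manhattan distance from 23 to 14 is |5−3| + |3−4| = 3, so at least 3 moves are needed.
A route of 3 moves achieves this: 23 → 18 → 13 → 14.
Since 3 matches the lower bound, it is optimal.

3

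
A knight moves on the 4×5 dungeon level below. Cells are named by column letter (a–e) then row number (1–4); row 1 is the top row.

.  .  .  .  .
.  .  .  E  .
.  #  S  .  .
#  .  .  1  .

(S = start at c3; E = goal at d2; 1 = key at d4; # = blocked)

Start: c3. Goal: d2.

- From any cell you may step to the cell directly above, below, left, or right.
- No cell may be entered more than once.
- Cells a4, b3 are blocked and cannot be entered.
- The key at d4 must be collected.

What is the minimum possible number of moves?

4

Any route passes through d4 somewhere between c3 and d2. Summing Manhattan distances along the two legs (c3 → d4 → d2) gives a lower bound of 2 + 2 = 4 moves.
A route of 4 moves achieves this: c3 → c4 → d4 → d3 → d2.
Since 4 matches the lower bound, it is optimal.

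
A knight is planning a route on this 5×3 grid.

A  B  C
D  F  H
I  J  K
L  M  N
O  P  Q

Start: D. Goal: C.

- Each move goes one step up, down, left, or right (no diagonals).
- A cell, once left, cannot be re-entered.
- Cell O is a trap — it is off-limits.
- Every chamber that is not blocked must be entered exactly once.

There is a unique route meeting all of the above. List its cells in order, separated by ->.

Need to visit all 14 open cells exactly once, starting at D and ending at C.
Cell P has only two open neighbours (M and Q), so the path must pass straight through it: one of those is the cell it's entered from and the other is where it exits.
Route from D: up 1 to A, right 1 to B, down 2 to J, left 1 to I, down 1 to L, right 1 to M, down 1 to P, right 1 to Q, up 4 to C — 13 moves in all.
Check: all 14 open cells covered.

D -> A -> B -> F -> J -> I -> L -> M -> P -> Q -> N -> K -> H -> C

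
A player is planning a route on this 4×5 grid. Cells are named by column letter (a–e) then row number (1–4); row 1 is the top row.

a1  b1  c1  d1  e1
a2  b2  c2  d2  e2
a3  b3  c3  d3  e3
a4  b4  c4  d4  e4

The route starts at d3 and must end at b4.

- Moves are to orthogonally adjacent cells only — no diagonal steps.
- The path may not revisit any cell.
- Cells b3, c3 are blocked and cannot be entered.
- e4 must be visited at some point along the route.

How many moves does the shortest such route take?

5

Any route passes through e4 somewhere between d3 and b4. Summing Manhattan distances along the two legs (d3 → e4 → b4) gives a lower bound of 2 + 3 = 5 moves.
A route of 5 moves achieves this: d3 → e3 → e4 → d4 → c4 → b4.
Since 5 matches the lower bound, it is optimal.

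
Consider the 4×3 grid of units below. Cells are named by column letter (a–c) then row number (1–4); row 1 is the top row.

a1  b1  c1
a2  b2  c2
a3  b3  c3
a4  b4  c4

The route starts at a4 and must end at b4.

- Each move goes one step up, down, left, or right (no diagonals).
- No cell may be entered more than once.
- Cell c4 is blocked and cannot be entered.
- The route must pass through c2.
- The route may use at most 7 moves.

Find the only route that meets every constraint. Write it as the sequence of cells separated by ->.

Any route must reach c2 and still end at b4 within 7 moves, so the order of the required stops is forced.
Route from a4: 2× up (reaching a2), 2× right (reaching c2), down to c3, left to b3, down to b4 — 7 moves in all.
Check: all required cells visited; 7 ≤ 7 moves.

a4 -> a3 -> a2 -> b2 -> c2 -> c3 -> b3 -> b4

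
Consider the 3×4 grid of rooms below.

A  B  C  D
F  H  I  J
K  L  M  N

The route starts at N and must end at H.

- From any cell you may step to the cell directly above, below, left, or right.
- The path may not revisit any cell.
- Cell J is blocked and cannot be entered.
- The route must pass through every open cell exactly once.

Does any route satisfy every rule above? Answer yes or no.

no

Cell D has only one open neighbour but is neither the start nor the goal, so a Hamiltonian route would have to both enter and leave it through the same neighbour — impossible without revisiting.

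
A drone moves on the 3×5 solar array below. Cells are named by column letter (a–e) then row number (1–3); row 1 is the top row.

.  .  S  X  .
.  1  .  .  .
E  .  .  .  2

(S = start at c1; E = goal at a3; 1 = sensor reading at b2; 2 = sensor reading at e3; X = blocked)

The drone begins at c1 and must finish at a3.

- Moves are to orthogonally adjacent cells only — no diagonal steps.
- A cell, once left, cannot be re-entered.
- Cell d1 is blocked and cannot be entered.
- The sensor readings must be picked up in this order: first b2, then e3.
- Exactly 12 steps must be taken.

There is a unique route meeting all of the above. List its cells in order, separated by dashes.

c1 - b1 - a1 - a2 - b2 - c2 - d2 - e2 - e3 - d3 - c3 - b3 - a3

The waypoints must appear in the order b2, e3, with no cell reused.
Route from c1: 2× left (reaching a1), down to a2, 4× right (reaching e2), down to e3, 4× left (reaching a3) — 12 moves in all.
Check: order respected (1 at step 4, 2 at step 8); 12 moves as required.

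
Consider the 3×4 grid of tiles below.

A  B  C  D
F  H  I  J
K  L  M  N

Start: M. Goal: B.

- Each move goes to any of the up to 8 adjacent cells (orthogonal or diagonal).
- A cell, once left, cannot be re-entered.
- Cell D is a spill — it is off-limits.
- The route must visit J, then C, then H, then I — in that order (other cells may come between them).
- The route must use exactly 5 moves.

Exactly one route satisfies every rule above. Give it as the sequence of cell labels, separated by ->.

M -> J -> C -> H -> I -> B

The waypoints must appear in the order J, C, H, I, with no cell reused.
Route from M: up-right 1 to J, up-left 1 to C, down-left 1 to H, right 1 to I, up-left 1 to B — 5 moves in all.
Check: order respected (J at step 1, C at step 2, H at step 3, I at step 4); 5 moves as required.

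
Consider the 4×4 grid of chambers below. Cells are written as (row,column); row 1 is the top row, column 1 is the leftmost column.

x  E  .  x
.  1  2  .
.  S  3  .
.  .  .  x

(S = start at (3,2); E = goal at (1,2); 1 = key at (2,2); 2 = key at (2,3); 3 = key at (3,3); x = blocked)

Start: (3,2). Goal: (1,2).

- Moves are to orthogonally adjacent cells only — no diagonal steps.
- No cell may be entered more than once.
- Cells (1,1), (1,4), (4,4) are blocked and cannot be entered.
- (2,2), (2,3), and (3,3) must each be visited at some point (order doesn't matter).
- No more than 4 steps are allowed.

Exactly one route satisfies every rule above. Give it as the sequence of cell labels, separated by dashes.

The 4-move cap with required stops at (2,2), (2,3), (3,3) leaves no slack for detours.
Route from (3,2): right 1 to (3,3), up 1 to (2,3), left 1 to (2,2), up 1 to (1,2) — 4 moves in all.
Check: all required cells visited; 4 ≤ 4 moves.

(3,2) - (3,3) - (2,3) - (2,2) - (1,2)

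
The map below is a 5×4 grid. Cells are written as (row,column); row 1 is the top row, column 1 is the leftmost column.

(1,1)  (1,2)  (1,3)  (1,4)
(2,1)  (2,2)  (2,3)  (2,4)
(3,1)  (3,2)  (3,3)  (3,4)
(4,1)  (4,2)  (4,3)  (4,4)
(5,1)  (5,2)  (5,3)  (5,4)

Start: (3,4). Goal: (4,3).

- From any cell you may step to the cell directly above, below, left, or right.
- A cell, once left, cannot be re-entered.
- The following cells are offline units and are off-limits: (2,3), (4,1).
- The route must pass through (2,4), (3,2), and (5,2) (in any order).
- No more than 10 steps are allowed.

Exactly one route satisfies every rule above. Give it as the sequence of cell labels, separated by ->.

(3,4) -> (2,4) -> (1,4) -> (1,3) -> (1,2) -> (2,2) -> (3,2) -> (4,2) -> (5,2) -> (5,3) -> (4,3)

Any route must reach (2,4), (3,2), and (5,2) and still end at (4,3) within 10 moves, so the order of the required stops is forced.
Route from (3,4): 2× up (reaching (1,4)), 2× left (reaching (1,2)), 4× down (reaching (5,2)), right to (5,3), up to (4,3) — 10 moves in all.
Check: all required cells visited; 10 ≤ 10 moves.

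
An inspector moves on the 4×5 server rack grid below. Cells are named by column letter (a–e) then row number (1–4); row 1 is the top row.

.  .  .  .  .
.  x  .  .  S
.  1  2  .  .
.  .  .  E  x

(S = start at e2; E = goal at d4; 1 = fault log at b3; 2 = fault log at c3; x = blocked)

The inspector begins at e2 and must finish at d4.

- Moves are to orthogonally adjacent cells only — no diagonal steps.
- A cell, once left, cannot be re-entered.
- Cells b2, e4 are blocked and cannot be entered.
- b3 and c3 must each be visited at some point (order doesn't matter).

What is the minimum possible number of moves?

7

Any route passes through b3 and c3 in some order between e2 and d4. Summing Manhattan distances along each leg and taking the cheapest ordering (e2 → b3 → c3 → d4) gives a lower bound of 4 + 1 + 2 = 7 moves.
A route of 7 moves achieves this: e2 → e3 → d3 → c3 → b3 → b4 → c4 → d4.
Since 7 matches the lower bound, it is optimal.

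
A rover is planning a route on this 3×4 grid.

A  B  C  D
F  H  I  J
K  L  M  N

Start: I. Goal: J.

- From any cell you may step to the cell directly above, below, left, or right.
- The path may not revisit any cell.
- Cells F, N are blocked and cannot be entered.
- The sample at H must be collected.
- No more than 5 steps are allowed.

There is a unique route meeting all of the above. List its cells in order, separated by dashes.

I - H - B - C - D - J

The budget equals the shortest possible length, so every move has to be on a shortest route through the required cells.
Route from I: left to H, up to B, 2× right (reaching D), down to J — 5 moves in all.
Check: all required cells visited; 5 ≤ 5 moves.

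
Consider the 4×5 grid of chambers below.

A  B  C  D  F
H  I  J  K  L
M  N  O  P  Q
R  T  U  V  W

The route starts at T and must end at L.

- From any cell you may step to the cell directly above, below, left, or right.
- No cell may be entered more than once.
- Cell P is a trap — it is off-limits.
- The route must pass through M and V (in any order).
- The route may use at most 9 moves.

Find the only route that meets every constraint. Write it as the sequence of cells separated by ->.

Any route must reach M and V and still end at L within 9 moves, so the order of the required stops is forced.
Route from T: left 1 to R, up 1 to M, right 2 to O, down 1 to U, right 2 to W, up 2 to L — 9 moves in all.
Check: all required cells visited; 9 ≤ 9 moves.

T -> R -> M -> N -> O -> U -> V -> W -> Q -> L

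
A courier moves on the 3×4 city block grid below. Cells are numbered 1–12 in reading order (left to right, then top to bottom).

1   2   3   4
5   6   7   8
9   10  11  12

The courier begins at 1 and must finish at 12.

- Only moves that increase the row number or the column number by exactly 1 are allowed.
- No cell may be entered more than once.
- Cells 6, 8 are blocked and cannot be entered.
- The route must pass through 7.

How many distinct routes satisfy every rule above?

A right/down-only route from 1 to 12 makes exactly 2 down-moves and 3 right-moves in some order.
With no other constraints that would be C(5,2) = 10 routes.
Split at 7 and multiply the segment counts (each segment already excludes blocked cells): 1→7: 1; 7→12: 1; product = 1.
That gives 1 route.

1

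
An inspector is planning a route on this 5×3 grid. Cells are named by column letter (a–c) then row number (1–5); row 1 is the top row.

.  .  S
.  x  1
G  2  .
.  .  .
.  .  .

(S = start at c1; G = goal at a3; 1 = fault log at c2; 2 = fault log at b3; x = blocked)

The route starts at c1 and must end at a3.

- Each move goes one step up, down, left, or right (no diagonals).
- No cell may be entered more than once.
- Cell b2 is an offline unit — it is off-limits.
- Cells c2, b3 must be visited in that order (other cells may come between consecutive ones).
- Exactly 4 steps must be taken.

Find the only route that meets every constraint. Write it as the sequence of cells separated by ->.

The waypoints must appear in the order c2, b3, with no cell reused.
Route from c1: 2× down (reaching c3), 2× left (reaching a3) — 4 moves in all.
Check: order respected (1 at step 1, 2 at step 3); 4 moves as required.

c1 -> c2 -> c3 -> b3 -> a3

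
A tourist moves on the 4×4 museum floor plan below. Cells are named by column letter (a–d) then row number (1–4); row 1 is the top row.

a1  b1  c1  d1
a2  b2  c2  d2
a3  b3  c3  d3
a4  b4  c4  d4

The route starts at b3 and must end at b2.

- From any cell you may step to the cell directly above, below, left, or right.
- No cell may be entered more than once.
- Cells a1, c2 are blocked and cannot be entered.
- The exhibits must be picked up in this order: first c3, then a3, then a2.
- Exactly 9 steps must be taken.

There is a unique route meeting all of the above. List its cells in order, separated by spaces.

b3 c3 d3 d4 c4 b4 a4 a3 a2 b2

The waypoints must appear in the order c3, a3, a2, with no cell reused.
Route from b3: 2× right (reaching d3), down to d4, 3× left (reaching a4), 2× up (reaching a2), right to b2 — 9 moves in all.
Check: order respected (c3 at step 1, a3 at step 7, a2 at step 8); 9 moves as required.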